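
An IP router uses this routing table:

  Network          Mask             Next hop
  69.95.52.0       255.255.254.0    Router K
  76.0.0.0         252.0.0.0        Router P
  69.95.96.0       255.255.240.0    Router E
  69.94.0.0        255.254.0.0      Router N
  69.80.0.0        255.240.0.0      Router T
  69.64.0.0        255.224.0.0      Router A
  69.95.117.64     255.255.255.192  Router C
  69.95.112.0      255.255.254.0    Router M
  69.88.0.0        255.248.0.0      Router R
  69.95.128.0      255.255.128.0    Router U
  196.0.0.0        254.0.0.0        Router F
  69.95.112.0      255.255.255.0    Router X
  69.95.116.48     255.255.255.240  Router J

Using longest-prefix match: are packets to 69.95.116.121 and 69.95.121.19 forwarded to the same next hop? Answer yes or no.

yes

69.95.116.121: longest match 69.94.0.0/15 -> Router N
69.95.121.19: longest match 69.94.0.0/15 -> Router N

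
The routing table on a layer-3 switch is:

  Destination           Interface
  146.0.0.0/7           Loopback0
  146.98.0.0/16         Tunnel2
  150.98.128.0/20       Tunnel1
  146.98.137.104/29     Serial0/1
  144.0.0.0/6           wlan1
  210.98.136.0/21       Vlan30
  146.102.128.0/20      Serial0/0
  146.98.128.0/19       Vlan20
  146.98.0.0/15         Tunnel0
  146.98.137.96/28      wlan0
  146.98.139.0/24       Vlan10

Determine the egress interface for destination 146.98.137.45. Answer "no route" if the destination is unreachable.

Vlan20

Routes whose prefix contains 146.98.137.45:
  144.0.0.0/6 (144.0.0.0 - 147.255.255.255) -> wlan1
  146.0.0.0/7 (146.0.0.0 - 147.255.255.255) -> Loopback0
  146.98.0.0/15 (146.98.0.0 - 146.99.255.255) -> Tunnel0
  146.98.0.0/16 (146.98.0.0 - 146.98.255.255) -> Tunnel2
  146.98.128.0/19 (146.98.128.0 - 146.98.159.255) -> Vlan20
More-specific entries that do NOT match:
  146.98.137.104/29 (146.98.137.104 - 146.98.137.111) does not contain 146.98.137.45
  146.98.137.96/28 (146.98.137.96 - 146.98.137.111) does not contain 146.98.137.45
  146.98.139.0/24 (146.98.139.0 - 146.98.139.255) does not contain 146.98.137.45
  210.98.136.0/21 (210.98.136.0 - 210.98.143.255) does not contain 146.98.137.45
  150.98.128.0/20 (150.98.128.0 - 150.98.143.255) does not contain 146.98.137.45
  146.102.128.0/20 (146.102.128.0 - 146.102.143.255) does not contain 146.98.137.45
Longest matching prefix is /19 -> interface Vlan20.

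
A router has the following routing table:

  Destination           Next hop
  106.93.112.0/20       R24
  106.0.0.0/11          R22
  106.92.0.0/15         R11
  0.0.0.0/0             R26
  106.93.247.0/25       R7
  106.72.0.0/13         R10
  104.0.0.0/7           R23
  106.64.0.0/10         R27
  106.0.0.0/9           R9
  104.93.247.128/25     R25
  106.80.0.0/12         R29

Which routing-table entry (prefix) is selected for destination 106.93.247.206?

Entries matching 106.93.247.206:
  0.0.0.0/0 (default, matches everything)
  106.0.0.0/9 (106.0.0.0 - 106.127.255.255)
  106.64.0.0/10 (106.64.0.0 - 106.127.255.255)
  106.80.0.0/12 (106.80.0.0 - 106.95.255.255)
  106.92.0.0/15 (106.92.0.0 - 106.93.255.255)
Most specific is 106.92.0.0/15.

106.92.0.0/15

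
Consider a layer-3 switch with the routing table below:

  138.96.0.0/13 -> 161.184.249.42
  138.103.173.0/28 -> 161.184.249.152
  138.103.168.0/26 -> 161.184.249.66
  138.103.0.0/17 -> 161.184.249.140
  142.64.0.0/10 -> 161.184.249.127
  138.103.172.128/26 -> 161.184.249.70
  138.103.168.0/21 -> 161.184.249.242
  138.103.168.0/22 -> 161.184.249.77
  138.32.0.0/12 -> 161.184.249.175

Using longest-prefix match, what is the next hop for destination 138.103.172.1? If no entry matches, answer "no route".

Routes whose prefix contains 138.103.172.1:
  138.96.0.0/13 (138.96.0.0 - 138.103.255.255) -> 161.184.249.42
  138.103.168.0/21 (138.103.168.0 - 138.103.175.255) -> 161.184.249.242
More-specific entries that do NOT match:
  138.103.173.0/28 (138.103.173.0 - 138.103.173.15) does not contain 138.103.172.1
  138.103.168.0/26 (138.103.168.0 - 138.103.168.63) does not contain 138.103.172.1
  138.103.172.128/26 (138.103.172.128 - 138.103.172.191) does not contain 138.103.172.1
  138.103.168.0/22 (138.103.168.0 - 138.103.171.255) does not contain 138.103.172.1
Longest matching prefix is /21 -> next hop 161.184.249.242.

161.184.249.242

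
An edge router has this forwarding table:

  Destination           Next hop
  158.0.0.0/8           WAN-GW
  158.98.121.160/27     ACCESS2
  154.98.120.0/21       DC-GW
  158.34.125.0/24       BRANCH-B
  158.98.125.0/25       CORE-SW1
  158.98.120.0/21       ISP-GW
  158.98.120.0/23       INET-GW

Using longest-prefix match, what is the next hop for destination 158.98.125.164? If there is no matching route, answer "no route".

Routes whose prefix contains 158.98.125.164:
  158.0.0.0/8 (158.0.0.0 - 158.255.255.255) -> WAN-GW
  158.98.120.0/21 (158.98.120.0 - 158.98.127.255) -> ISP-GW
More-specific entries that do NOT match:
  158.98.121.160/27 (158.98.121.160 - 158.98.121.191) does not contain 158.98.125.164
  158.98.125.0/25 (158.98.125.0 - 158.98.125.127) does not contain 158.98.125.164
  158.34.125.0/24 (158.34.125.0 - 158.34.125.255) does not contain 158.98.125.164
  158.98.120.0/23 (158.98.120.0 - 158.98.121.255) does not contain 158.98.125.164
Longest matching prefix is /21 -> next hop ISP-GW.

ISP-GW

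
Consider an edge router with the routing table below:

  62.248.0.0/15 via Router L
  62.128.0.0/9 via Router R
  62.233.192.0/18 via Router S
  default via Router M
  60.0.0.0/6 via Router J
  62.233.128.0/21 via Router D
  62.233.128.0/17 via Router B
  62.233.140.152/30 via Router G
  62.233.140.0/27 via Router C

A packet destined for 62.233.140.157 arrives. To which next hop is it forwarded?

Routes whose prefix contains 62.233.140.157:
  0.0.0.0/0 (default, matches everything) -> Router M
  60.0.0.0/6 (60.0.0.0 - 63.255.255.255) -> Router J
  62.128.0.0/9 (62.128.0.0 - 62.255.255.255) -> Router R
  62.233.128.0/17 (62.233.128.0 - 62.233.255.255) -> Router B
More-specific entries that do NOT match:
  62.233.140.152/30 (62.233.140.152 - 62.233.140.155) does not contain 62.233.140.157
  62.233.140.0/27 (62.233.140.0 - 62.233.140.31) does not contain 62.233.140.157
  62.233.128.0/21 (62.233.128.0 - 62.233.135.255) does not contain 62.233.140.157
  62.233.192.0/18 (62.233.192.0 - 62.233.255.255) does not contain 62.233.140.157
Longest matching prefix is /17 -> next hop Router B.

Router B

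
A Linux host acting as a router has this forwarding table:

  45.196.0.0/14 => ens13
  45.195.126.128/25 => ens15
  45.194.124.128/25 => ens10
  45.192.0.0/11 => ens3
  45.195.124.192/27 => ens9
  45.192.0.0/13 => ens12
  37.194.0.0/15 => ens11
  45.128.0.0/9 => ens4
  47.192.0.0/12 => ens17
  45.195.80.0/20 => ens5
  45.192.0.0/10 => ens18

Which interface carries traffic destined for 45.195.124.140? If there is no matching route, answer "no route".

ens12

Routes whose prefix contains 45.195.124.140:
  45.128.0.0/9 (45.128.0.0 - 45.255.255.255) -> ens4
  45.192.0.0/10 (45.192.0.0 - 45.255.255.255) -> ens18
  45.192.0.0/11 (45.192.0.0 - 45.223.255.255) -> ens3
  45.192.0.0/13 (45.192.0.0 - 45.199.255.255) -> ens12
More-specific entries that do NOT match:
  45.195.124.192/27 (45.195.124.192 - 45.195.124.223) does not contain 45.195.124.140
  45.195.126.128/25 (45.195.126.128 - 45.195.126.255) does not contain 45.195.124.140
  45.194.124.128/25 (45.194.124.128 - 45.194.124.255) does not contain 45.195.124.140
  45.195.80.0/20 (45.195.80.0 - 45.195.95.255) does not contain 45.195.124.140
  37.194.0.0/15 (37.194.0.0 - 37.195.255.255) does not contain 45.195.124.140
  45.196.0.0/14 (45.196.0.0 - 45.199.255.255) does not contain 45.195.124.140
Longest matching prefix is /13 -> interface ens12.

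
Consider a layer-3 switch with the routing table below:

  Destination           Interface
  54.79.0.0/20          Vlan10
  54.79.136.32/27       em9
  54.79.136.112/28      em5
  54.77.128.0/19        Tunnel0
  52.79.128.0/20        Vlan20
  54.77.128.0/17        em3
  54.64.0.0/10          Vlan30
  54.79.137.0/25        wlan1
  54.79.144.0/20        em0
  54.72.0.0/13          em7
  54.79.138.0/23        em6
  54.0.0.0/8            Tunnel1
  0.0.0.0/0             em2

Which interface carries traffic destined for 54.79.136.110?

em7

Routes whose prefix contains 54.79.136.110:
  0.0.0.0/0 (default, matches everything) -> em2
  54.0.0.0/8 (54.0.0.0 - 54.255.255.255) -> Tunnel1
  54.64.0.0/10 (54.64.0.0 - 54.127.255.255) -> Vlan30
  54.72.0.0/13 (54.72.0.0 - 54.79.255.255) -> em7
More-specific entries that do NOT match:
  54.79.136.112/28 (54.79.136.112 - 54.79.136.127) does not contain 54.79.136.110
  54.79.136.32/27 (54.79.136.32 - 54.79.136.63) does not contain 54.79.136.110
  54.79.137.0/25 (54.79.137.0 - 54.79.137.127) does not contain 54.79.136.110
  54.79.138.0/23 (54.79.138.0 - 54.79.139.255) does not contain 54.79.136.110
  54.79.0.0/20 (54.79.0.0 - 54.79.15.255) does not contain 54.79.136.110
  52.79.128.0/20 (52.79.128.0 - 52.79.143.255) does not contain 54.79.136.110
  54.79.144.0/20 (54.79.144.0 - 54.79.159.255) does not contain 54.79.136.110
  54.77.128.0/19 (54.77.128.0 - 54.77.159.255) does not contain 54.79.136.110
  54.77.128.0/17 (54.77.128.0 - 54.77.255.255) does not contain 54.79.136.110
Longest matching prefix is /13 -> interface em7.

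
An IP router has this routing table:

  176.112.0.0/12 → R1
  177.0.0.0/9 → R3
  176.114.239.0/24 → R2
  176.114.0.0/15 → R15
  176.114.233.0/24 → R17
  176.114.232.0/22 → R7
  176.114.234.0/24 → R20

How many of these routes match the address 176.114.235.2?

3

Prefixes containing 176.114.235.2:
  176.112.0.0/12 (176.112.0.0 - 176.127.255.255)
  176.114.0.0/15 (176.114.0.0 - 176.115.255.255)
  176.114.232.0/22 (176.114.232.0 - 176.114.235.255)
Total matching entries: 3.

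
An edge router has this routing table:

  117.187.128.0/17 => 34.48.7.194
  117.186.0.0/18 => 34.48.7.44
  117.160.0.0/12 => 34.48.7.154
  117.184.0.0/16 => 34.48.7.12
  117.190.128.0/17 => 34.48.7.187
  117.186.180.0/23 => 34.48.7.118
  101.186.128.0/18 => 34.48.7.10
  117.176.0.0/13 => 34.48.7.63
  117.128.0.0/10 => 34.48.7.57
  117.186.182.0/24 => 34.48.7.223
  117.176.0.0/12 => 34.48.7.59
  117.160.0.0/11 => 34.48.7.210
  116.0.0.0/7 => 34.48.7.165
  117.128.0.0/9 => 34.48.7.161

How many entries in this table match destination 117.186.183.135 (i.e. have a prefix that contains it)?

5

Prefixes containing 117.186.183.135:
  116.0.0.0/7 (116.0.0.0 - 117.255.255.255)
  117.128.0.0/9 (117.128.0.0 - 117.255.255.255)
  117.128.0.0/10 (117.128.0.0 - 117.191.255.255)
  117.160.0.0/11 (117.160.0.0 - 117.191.255.255)
  117.176.0.0/12 (117.176.0.0 - 117.191.255.255)
Total matching entries: 5.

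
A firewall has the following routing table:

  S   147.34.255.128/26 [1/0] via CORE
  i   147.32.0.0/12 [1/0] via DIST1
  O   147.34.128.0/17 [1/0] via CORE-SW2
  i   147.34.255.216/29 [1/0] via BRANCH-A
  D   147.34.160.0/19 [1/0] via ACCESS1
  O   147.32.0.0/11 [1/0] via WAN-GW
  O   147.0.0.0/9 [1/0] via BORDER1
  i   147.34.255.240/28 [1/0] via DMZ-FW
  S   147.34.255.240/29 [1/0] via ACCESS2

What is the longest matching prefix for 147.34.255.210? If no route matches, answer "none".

147.34.128.0/17

Entries matching 147.34.255.210:
  147.0.0.0/9 (147.0.0.0 - 147.127.255.255)
  147.32.0.0/11 (147.32.0.0 - 147.63.255.255)
  147.32.0.0/12 (147.32.0.0 - 147.47.255.255)
  147.34.128.0/17 (147.34.128.0 - 147.34.255.255)
Most specific is 147.34.128.0/17.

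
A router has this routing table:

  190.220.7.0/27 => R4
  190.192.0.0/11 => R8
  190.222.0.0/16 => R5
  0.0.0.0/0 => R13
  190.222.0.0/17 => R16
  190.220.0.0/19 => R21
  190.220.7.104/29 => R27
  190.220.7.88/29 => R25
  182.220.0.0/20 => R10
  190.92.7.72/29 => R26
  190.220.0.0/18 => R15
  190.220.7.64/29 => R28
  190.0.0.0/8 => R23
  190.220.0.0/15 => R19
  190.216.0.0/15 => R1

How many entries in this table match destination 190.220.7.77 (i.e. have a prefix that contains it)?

Prefixes containing 190.220.7.77:
  0.0.0.0/0 (default, matches everything)
  190.0.0.0/8 (190.0.0.0 - 190.255.255.255)
  190.192.0.0/11 (190.192.0.0 - 190.223.255.255)
  190.220.0.0/15 (190.220.0.0 - 190.221.255.255)
  190.220.0.0/18 (190.220.0.0 - 190.220.63.255)
  190.220.0.0/19 (190.220.0.0 - 190.220.31.255)
Total matching entries: 6.

6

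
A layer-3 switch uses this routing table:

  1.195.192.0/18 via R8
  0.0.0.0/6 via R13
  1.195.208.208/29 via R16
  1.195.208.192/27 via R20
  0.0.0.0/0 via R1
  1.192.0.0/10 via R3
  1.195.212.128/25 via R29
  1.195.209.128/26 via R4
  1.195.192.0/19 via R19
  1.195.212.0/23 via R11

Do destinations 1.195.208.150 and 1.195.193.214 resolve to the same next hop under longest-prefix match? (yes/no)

1.195.208.150: longest match 1.195.192.0/19 -> R19
1.195.193.214: longest match 1.195.192.0/19 -> R19

yes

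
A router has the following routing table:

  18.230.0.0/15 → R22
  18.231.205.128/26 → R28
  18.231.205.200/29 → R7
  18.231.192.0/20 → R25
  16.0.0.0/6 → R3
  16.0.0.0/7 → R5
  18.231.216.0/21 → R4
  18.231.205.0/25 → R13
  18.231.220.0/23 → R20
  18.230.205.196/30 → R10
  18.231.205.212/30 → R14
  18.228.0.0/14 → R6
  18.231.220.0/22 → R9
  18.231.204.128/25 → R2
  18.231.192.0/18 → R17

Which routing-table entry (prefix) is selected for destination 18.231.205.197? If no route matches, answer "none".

18.231.192.0/20

Entries matching 18.231.205.197:
  16.0.0.0/6 (16.0.0.0 - 19.255.255.255)
  18.228.0.0/14 (18.228.0.0 - 18.231.255.255)
  18.230.0.0/15 (18.230.0.0 - 18.231.255.255)
  18.231.192.0/18 (18.231.192.0 - 18.231.255.255)
  18.231.192.0/20 (18.231.192.0 - 18.231.207.255)
Most specific is 18.231.192.0/20.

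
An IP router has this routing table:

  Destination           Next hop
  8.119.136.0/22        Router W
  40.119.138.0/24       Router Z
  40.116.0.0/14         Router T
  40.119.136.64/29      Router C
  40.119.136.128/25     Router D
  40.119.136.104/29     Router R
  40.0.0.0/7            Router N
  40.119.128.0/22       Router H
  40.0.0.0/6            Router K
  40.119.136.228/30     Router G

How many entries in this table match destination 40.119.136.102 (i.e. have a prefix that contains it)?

Prefixes containing 40.119.136.102:
  40.0.0.0/6 (40.0.0.0 - 43.255.255.255)
  40.0.0.0/7 (40.0.0.0 - 41.255.255.255)
  40.116.0.0/14 (40.116.0.0 - 40.119.255.255)
Total matching entries: 3.

3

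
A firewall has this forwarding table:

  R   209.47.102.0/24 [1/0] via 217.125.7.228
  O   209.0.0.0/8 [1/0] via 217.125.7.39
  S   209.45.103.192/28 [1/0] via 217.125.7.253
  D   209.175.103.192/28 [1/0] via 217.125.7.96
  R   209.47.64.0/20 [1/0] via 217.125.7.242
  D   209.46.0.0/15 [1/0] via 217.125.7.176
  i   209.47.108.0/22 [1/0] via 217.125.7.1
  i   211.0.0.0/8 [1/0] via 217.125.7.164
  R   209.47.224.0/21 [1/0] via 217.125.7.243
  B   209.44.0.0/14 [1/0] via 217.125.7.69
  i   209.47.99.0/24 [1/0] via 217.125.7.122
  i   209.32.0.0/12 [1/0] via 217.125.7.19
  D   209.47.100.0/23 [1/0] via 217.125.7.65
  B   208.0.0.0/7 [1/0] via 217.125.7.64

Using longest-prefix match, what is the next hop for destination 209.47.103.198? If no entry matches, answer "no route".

217.125.7.176

Routes whose prefix contains 209.47.103.198:
  208.0.0.0/7 (208.0.0.0 - 209.255.255.255) -> 217.125.7.64
  209.0.0.0/8 (209.0.0.0 - 209.255.255.255) -> 217.125.7.39
  209.32.0.0/12 (209.32.0.0 - 209.47.255.255) -> 217.125.7.19
  209.44.0.0/14 (209.44.0.0 - 209.47.255.255) -> 217.125.7.69
  209.46.0.0/15 (209.46.0.0 - 209.47.255.255) -> 217.125.7.176
More-specific entries that do NOT match:
  209.45.103.192/28 (209.45.103.192 - 209.45.103.207) does not contain 209.47.103.198
  209.175.103.192/28 (209.175.103.192 - 209.175.103.207) does not contain 209.47.103.198
  209.47.102.0/24 (209.47.102.0 - 209.47.102.255) does not contain 209.47.103.198
  209.47.99.0/24 (209.47.99.0 - 209.47.99.255) does not contain 209.47.103.198
  209.47.100.0/23 (209.47.100.0 - 209.47.101.255) does not contain 209.47.103.198
  209.47.108.0/22 (209.47.108.0 - 209.47.111.255) does not contain 209.47.103.198
  209.47.224.0/21 (209.47.224.0 - 209.47.231.255) does not contain 209.47.103.198
  209.47.64.0/20 (209.47.64.0 - 209.47.79.255) does not contain 209.47.103.198
Longest matching prefix is /15 -> next hop 217.125.7.176.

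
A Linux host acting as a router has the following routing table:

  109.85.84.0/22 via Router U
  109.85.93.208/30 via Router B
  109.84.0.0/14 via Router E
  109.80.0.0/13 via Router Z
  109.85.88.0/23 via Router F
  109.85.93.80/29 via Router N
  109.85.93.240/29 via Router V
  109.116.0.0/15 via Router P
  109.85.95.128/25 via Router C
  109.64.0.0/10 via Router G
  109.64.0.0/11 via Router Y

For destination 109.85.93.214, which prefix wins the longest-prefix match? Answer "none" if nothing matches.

Entries matching 109.85.93.214:
  109.64.0.0/10 (109.64.0.0 - 109.127.255.255)
  109.64.0.0/11 (109.64.0.0 - 109.95.255.255)
  109.80.0.0/13 (109.80.0.0 - 109.87.255.255)
  109.84.0.0/14 (109.84.0.0 - 109.87.255.255)
Most specific is 109.84.0.0/14.

109.84.0.0/14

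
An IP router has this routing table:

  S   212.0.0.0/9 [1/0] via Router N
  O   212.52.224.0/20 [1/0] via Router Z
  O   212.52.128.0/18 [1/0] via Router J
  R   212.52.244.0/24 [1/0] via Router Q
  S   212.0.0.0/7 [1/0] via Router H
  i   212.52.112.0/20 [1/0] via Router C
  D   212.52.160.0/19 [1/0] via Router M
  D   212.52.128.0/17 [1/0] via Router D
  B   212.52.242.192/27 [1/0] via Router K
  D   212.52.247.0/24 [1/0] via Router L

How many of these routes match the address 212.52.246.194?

Prefixes containing 212.52.246.194:
  212.0.0.0/7 (212.0.0.0 - 213.255.255.255)
  212.0.0.0/9 (212.0.0.0 - 212.127.255.255)
  212.52.128.0/17 (212.52.128.0 - 212.52.255.255)
Total matching entries: 3.

3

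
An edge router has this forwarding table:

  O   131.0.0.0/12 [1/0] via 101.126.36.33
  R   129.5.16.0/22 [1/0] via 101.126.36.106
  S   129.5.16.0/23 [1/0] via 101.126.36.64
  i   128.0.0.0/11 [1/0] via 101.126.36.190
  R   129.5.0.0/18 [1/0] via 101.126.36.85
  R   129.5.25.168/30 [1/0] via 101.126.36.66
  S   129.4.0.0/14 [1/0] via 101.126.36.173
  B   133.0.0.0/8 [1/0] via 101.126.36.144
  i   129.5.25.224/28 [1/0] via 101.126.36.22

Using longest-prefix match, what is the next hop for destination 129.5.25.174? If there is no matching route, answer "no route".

101.126.36.85

Routes whose prefix contains 129.5.25.174:
  129.4.0.0/14 (129.4.0.0 - 129.7.255.255) -> 101.126.36.173
  129.5.0.0/18 (129.5.0.0 - 129.5.63.255) -> 101.126.36.85
More-specific entries that do NOT match:
  129.5.25.168/30 (129.5.25.168 - 129.5.25.171) does not contain 129.5.25.174
  129.5.25.224/28 (129.5.25.224 - 129.5.25.239) does not contain 129.5.25.174
  129.5.16.0/23 (129.5.16.0 - 129.5.17.255) does not contain 129.5.25.174
  129.5.16.0/22 (129.5.16.0 - 129.5.19.255) does not contain 129.5.25.174
Longest matching prefix is /18 -> next hop 101.126.36.85.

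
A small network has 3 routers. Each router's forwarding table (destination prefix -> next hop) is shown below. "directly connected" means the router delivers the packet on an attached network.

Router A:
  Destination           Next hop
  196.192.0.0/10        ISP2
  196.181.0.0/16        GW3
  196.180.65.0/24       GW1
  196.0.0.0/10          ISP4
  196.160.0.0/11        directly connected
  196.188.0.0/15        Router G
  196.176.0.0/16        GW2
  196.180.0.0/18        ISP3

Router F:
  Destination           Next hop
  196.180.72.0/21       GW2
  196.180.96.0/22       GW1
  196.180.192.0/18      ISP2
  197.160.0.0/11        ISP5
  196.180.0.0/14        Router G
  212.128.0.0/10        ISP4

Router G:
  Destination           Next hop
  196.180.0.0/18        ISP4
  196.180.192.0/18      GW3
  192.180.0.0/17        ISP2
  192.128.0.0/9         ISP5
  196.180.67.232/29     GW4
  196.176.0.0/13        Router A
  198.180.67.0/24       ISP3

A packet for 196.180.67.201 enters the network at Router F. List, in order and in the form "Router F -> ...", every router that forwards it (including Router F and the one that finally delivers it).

At Router F: longest match for 196.180.67.201 is 196.180.0.0/14 -> Router G
At Router G: longest match for 196.180.67.201 is 196.176.0.0/13 -> Router A
At Router A: longest match for 196.180.67.201 is 196.160.0.0/11 -> directly connected

Router F -> Router G -> Router A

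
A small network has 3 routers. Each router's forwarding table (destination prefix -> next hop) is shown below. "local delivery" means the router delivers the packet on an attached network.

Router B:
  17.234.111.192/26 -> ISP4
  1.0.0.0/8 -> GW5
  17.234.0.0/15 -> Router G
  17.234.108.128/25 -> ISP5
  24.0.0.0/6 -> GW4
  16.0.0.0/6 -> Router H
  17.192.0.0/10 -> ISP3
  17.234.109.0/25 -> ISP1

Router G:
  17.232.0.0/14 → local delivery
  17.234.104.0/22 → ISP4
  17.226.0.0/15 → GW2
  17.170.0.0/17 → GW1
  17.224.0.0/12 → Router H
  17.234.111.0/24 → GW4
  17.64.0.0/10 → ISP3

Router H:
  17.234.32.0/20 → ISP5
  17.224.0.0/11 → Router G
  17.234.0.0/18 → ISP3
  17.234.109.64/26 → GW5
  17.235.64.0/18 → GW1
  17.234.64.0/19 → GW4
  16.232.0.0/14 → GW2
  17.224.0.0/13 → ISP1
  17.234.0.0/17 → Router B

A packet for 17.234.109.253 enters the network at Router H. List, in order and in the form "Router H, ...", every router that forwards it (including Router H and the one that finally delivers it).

Router H, Router B, Router G

At Router H: longest match for 17.234.109.253 is 17.234.0.0/17 -> Router B
At Router B: longest match for 17.234.109.253 is 17.234.0.0/15 -> Router G
At Router G: longest match for 17.234.109.253 is 17.232.0.0/14 -> local delivery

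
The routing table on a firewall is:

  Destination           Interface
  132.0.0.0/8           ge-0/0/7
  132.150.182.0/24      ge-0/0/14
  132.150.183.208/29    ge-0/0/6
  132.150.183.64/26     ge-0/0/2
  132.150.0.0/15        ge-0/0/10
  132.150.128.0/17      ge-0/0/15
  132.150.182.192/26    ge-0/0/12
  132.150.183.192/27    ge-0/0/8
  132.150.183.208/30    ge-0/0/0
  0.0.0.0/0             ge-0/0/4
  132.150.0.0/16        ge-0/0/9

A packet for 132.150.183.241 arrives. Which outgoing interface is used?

ge-0/0/15

Routes whose prefix contains 132.150.183.241:
  0.0.0.0/0 (default, matches everything) -> ge-0/0/4
  132.0.0.0/8 (132.0.0.0 - 132.255.255.255) -> ge-0/0/7
  132.150.0.0/15 (132.150.0.0 - 132.151.255.255) -> ge-0/0/10
  132.150.0.0/16 (132.150.0.0 - 132.150.255.255) -> ge-0/0/9
  132.150.128.0/17 (132.150.128.0 - 132.150.255.255) -> ge-0/0/15
More-specific entries that do NOT match:
  132.150.183.208/30 (132.150.183.208 - 132.150.183.211) does not contain 132.150.183.241
  132.150.183.208/29 (132.150.183.208 - 132.150.183.215) does not contain 132.150.183.241
  132.150.183.192/27 (132.150.183.192 - 132.150.183.223) does not contain 132.150.183.241
  132.150.183.64/26 (132.150.183.64 - 132.150.183.127) does not contain 132.150.183.241
  132.150.182.192/26 (132.150.182.192 - 132.150.182.255) does not contain 132.150.183.241
  132.150.182.0/24 (132.150.182.0 - 132.150.182.255) does not contain 132.150.183.241
Longest matching prefix is /17 -> interface ge-0/0/15.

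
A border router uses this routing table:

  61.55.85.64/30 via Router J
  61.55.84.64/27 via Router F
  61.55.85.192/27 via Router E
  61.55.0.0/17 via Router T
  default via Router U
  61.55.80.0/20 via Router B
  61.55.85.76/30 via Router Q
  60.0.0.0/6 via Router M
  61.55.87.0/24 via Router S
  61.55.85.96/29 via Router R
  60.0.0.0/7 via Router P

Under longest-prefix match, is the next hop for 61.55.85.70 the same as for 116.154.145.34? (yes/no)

61.55.85.70: longest match 61.55.80.0/20 -> Router B
116.154.145.34: longest match 0.0.0.0/0 -> Router U

no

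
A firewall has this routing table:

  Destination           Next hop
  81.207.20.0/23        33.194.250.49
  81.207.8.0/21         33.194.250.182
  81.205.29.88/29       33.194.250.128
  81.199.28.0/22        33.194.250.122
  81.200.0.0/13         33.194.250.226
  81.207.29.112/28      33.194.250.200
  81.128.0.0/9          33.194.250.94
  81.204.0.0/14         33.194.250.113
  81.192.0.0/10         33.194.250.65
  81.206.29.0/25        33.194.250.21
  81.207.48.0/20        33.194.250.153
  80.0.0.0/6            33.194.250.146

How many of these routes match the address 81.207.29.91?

Prefixes containing 81.207.29.91:
  80.0.0.0/6 (80.0.0.0 - 83.255.255.255)
  81.128.0.0/9 (81.128.0.0 - 81.255.255.255)
  81.192.0.0/10 (81.192.0.0 - 81.255.255.255)
  81.200.0.0/13 (81.200.0.0 - 81.207.255.255)
  81.204.0.0/14 (81.204.0.0 - 81.207.255.255)
Total matching entries: 5.

5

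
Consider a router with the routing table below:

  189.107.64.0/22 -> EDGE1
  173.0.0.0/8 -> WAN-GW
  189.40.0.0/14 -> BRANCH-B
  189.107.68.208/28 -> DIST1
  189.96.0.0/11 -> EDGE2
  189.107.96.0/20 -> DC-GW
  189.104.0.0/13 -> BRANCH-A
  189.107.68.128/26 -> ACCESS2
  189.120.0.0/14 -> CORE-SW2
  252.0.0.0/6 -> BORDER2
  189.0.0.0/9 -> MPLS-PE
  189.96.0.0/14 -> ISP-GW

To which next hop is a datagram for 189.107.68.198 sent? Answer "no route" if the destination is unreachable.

BRANCH-A

Routes whose prefix contains 189.107.68.198:
  189.0.0.0/9 (189.0.0.0 - 189.127.255.255) -> MPLS-PE
  189.96.0.0/11 (189.96.0.0 - 189.127.255.255) -> EDGE2
  189.104.0.0/13 (189.104.0.0 - 189.111.255.255) -> BRANCH-A
More-specific entries that do NOT match:
  189.107.68.208/28 (189.107.68.208 - 189.107.68.223) does not contain 189.107.68.198
  189.107.68.128/26 (189.107.68.128 - 189.107.68.191) does not contain 189.107.68.198
  189.107.64.0/22 (189.107.64.0 - 189.107.67.255) does not contain 189.107.68.198
  189.107.96.0/20 (189.107.96.0 - 189.107.111.255) does not contain 189.107.68.198
  189.40.0.0/14 (189.40.0.0 - 189.43.255.255) does not contain 189.107.68.198
  189.120.0.0/14 (189.120.0.0 - 189.123.255.255) does not contain 189.107.68.198
  189.96.0.0/14 (189.96.0.0 - 189.99.255.255) does not contain 189.107.68.198
Longest matching prefix is /13 -> next hop BRANCH-A.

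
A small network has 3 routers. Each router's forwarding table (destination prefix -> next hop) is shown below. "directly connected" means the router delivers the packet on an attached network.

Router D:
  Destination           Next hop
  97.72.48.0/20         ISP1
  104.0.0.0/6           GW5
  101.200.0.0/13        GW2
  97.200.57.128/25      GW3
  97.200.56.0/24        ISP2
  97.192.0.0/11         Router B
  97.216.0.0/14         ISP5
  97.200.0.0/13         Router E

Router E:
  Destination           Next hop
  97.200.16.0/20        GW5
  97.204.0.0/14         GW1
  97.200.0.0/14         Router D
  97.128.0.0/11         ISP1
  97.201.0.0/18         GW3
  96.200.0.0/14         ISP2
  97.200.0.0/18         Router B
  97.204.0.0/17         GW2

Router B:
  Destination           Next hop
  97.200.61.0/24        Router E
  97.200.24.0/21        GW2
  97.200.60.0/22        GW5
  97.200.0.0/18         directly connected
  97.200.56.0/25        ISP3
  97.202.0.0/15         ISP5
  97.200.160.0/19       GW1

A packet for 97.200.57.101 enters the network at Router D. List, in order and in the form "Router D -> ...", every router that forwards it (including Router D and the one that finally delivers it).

At Router D: longest match for 97.200.57.101 is 97.200.0.0/13 -> Router E
At Router E: longest match for 97.200.57.101 is 97.200.0.0/18 -> Router B
At Router B: longest match for 97.200.57.101 is 97.200.0.0/18 -> directly connected

Router D -> Router E -> Router B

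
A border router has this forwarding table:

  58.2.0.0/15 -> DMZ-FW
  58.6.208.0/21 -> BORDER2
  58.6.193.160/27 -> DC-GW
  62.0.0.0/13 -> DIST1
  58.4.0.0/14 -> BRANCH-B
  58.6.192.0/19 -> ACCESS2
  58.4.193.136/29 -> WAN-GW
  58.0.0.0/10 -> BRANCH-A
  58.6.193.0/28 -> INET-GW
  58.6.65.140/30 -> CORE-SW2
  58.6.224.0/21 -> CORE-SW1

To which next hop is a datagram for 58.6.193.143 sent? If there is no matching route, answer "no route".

ACCESS2

Routes whose prefix contains 58.6.193.143:
  58.0.0.0/10 (58.0.0.0 - 58.63.255.255) -> BRANCH-A
  58.4.0.0/14 (58.4.0.0 - 58.7.255.255) -> BRANCH-B
  58.6.192.0/19 (58.6.192.0 - 58.6.223.255) -> ACCESS2
More-specific entries that do NOT match:
  58.6.65.140/30 (58.6.65.140 - 58.6.65.143) does not contain 58.6.193.143
  58.4.193.136/29 (58.4.193.136 - 58.4.193.143) does not contain 58.6.193.143
  58.6.193.0/28 (58.6.193.0 - 58.6.193.15) does not contain 58.6.193.143
  58.6.193.160/27 (58.6.193.160 - 58.6.193.191) does not contain 58.6.193.143
  58.6.208.0/21 (58.6.208.0 - 58.6.215.255) does not contain 58.6.193.143
  58.6.224.0/21 (58.6.224.0 - 58.6.231.255) does not contain 58.6.193.143
Longest matching prefix is /19 -> next hop ACCESS2.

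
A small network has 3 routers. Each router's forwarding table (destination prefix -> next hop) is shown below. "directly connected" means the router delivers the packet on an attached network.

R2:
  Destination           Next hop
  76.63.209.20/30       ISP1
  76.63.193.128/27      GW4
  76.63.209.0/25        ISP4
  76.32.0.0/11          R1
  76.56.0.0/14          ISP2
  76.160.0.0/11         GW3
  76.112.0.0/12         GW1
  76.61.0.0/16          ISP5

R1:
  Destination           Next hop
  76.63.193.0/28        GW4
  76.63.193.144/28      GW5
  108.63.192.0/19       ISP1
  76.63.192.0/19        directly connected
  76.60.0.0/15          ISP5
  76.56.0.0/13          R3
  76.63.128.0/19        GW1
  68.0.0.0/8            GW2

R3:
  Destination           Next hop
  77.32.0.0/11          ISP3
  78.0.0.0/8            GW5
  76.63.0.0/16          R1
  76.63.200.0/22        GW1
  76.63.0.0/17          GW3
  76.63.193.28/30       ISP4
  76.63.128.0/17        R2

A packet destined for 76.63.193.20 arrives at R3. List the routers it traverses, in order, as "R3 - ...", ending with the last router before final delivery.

R3 - R2 - R1

At R3: longest match for 76.63.193.20 is 76.63.128.0/17 -> R2
At R2: longest match for 76.63.193.20 is 76.32.0.0/11 -> R1
At R1: longest match for 76.63.193.20 is 76.63.192.0/19 -> directly connected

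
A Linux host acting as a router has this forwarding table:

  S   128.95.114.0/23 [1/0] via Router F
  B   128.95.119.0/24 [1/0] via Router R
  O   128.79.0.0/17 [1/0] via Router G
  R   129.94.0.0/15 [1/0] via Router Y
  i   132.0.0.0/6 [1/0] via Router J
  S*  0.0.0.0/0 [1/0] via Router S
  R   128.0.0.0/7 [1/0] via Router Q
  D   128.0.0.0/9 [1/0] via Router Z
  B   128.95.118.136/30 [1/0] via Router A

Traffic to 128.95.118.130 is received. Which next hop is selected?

Router Z

Routes whose prefix contains 128.95.118.130:
  0.0.0.0/0 (default, matches everything) -> Router S
  128.0.0.0/7 (128.0.0.0 - 129.255.255.255) -> Router Q
  128.0.0.0/9 (128.0.0.0 - 128.127.255.255) -> Router Z
More-specific entries that do NOT match:
  128.95.118.136/30 (128.95.118.136 - 128.95.118.139) does not contain 128.95.118.130
  128.95.119.0/24 (128.95.119.0 - 128.95.119.255) does not contain 128.95.118.130
  128.95.114.0/23 (128.95.114.0 - 128.95.115.255) does not contain 128.95.118.130
  128.79.0.0/17 (128.79.0.0 - 128.79.127.255) does not contain 128.95.118.130
  129.94.0.0/15 (129.94.0.0 - 129.95.255.255) does not contain 128.95.118.130
Longest matching prefix is /9 -> next hop Router Z.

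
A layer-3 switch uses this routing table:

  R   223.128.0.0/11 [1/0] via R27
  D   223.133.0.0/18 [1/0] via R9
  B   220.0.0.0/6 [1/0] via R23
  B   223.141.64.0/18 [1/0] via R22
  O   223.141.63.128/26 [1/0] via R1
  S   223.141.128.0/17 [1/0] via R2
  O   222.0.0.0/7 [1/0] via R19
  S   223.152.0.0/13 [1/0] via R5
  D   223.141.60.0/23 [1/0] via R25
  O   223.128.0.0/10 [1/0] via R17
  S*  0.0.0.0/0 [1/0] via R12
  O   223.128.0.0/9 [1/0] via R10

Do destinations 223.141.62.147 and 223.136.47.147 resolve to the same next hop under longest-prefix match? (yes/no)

yes

223.141.62.147: longest match 223.128.0.0/11 -> R27
223.136.47.147: longest match 223.128.0.0/11 -> R27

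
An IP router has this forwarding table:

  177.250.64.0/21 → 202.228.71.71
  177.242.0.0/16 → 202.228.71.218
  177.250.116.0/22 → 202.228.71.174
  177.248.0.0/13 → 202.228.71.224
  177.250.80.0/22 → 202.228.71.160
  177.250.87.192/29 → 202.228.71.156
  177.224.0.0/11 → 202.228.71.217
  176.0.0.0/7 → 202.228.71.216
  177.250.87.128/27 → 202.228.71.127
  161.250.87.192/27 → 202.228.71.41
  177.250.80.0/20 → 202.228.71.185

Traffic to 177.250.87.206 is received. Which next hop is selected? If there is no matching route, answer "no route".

202.228.71.185

Routes whose prefix contains 177.250.87.206:
  176.0.0.0/7 (176.0.0.0 - 177.255.255.255) -> 202.228.71.216
  177.224.0.0/11 (177.224.0.0 - 177.255.255.255) -> 202.228.71.217
  177.248.0.0/13 (177.248.0.0 - 177.255.255.255) -> 202.228.71.224
  177.250.80.0/20 (177.250.80.0 - 177.250.95.255) -> 202.228.71.185
More-specific entries that do NOT match:
  177.250.87.192/29 (177.250.87.192 - 177.250.87.199) does not contain 177.250.87.206
  177.250.87.128/27 (177.250.87.128 - 177.250.87.159) does not contain 177.250.87.206
  161.250.87.192/27 (161.250.87.192 - 161.250.87.223) does not contain 177.250.87.206
  177.250.116.0/22 (177.250.116.0 - 177.250.119.255) does not contain 177.250.87.206
  177.250.80.0/22 (177.250.80.0 - 177.250.83.255) does not contain 177.250.87.206
  177.250.64.0/21 (177.250.64.0 - 177.250.71.255) does not contain 177.250.87.206
Longest matching prefix is /20 -> next hop 202.228.71.185.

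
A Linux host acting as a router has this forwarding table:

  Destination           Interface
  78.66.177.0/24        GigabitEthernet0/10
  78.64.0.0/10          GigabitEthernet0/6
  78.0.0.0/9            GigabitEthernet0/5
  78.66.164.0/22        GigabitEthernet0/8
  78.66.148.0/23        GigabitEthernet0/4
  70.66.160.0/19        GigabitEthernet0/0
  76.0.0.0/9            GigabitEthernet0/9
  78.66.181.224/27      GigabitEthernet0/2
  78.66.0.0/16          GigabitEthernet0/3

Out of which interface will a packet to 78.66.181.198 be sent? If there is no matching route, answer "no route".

GigabitEthernet0/3

Routes whose prefix contains 78.66.181.198:
  78.0.0.0/9 (78.0.0.0 - 78.127.255.255) -> GigabitEthernet0/5
  78.64.0.0/10 (78.64.0.0 - 78.127.255.255) -> GigabitEthernet0/6
  78.66.0.0/16 (78.66.0.0 - 78.66.255.255) -> GigabitEthernet0/3
More-specific entries that do NOT match:
  78.66.181.224/27 (78.66.181.224 - 78.66.181.255) does not contain 78.66.181.198
  78.66.177.0/24 (78.66.177.0 - 78.66.177.255) does not contain 78.66.181.198
  78.66.148.0/23 (78.66.148.0 - 78.66.149.255) does not contain 78.66.181.198
  78.66.164.0/22 (78.66.164.0 - 78.66.167.255) does not contain 78.66.181.198
  70.66.160.0/19 (70.66.160.0 - 70.66.191.255) does not contain 78.66.181.198
Longest matching prefix is /16 -> interface GigabitEthernet0/3.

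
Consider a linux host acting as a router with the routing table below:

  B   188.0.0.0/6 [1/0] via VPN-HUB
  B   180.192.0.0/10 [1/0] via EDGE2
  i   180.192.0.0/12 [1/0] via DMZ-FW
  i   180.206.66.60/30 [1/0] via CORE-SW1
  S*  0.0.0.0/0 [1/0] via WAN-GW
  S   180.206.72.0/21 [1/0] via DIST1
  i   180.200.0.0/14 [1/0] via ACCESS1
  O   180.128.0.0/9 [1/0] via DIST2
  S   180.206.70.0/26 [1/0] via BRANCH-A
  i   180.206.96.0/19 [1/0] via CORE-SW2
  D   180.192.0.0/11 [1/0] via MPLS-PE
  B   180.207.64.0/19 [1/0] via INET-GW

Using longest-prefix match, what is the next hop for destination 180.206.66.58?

Routes whose prefix contains 180.206.66.58:
  0.0.0.0/0 (default, matches everything) -> WAN-GW
  180.128.0.0/9 (180.128.0.0 - 180.255.255.255) -> DIST2
  180.192.0.0/10 (180.192.0.0 - 180.255.255.255) -> EDGE2
  180.192.0.0/11 (180.192.0.0 - 180.223.255.255) -> MPLS-PE
  180.192.0.0/12 (180.192.0.0 - 180.207.255.255) -> DMZ-FW
More-specific entries that do NOT match:
  180.206.66.60/30 (180.206.66.60 - 180.206.66.63) does not contain 180.206.66.58
  180.206.70.0/26 (180.206.70.0 - 180.206.70.63) does not contain 180.206.66.58
  180.206.72.0/21 (180.206.72.0 - 180.206.79.255) does not contain 180.206.66.58
  180.206.96.0/19 (180.206.96.0 - 180.206.127.255) does not contain 180.206.66.58
  180.207.64.0/19 (180.207.64.0 - 180.207.95.255) does not contain 180.206.66.58
  180.200.0.0/14 (180.200.0.0 - 180.203.255.255) does not contain 180.206.66.58
Longest matching prefix is /12 -> next hop DMZ-FW.

DMZ-FW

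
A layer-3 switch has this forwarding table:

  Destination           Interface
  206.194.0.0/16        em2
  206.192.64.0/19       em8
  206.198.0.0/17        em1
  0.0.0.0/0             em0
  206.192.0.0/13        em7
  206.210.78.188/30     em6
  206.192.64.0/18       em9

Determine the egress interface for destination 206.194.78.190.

em2

Routes whose prefix contains 206.194.78.190:
  0.0.0.0/0 (default, matches everything) -> em0
  206.192.0.0/13 (206.192.0.0 - 206.199.255.255) -> em7
  206.194.0.0/16 (206.194.0.0 - 206.194.255.255) -> em2
More-specific entries that do NOT match:
  206.210.78.188/30 (206.210.78.188 - 206.210.78.191) does not contain 206.194.78.190
  206.192.64.0/19 (206.192.64.0 - 206.192.95.255) does not contain 206.194.78.190
  206.192.64.0/18 (206.192.64.0 - 206.192.127.255) does not contain 206.194.78.190
  206.198.0.0/17 (206.198.0.0 - 206.198.127.255) does not contain 206.194.78.190
Longest matching prefix is /16 -> interface em2.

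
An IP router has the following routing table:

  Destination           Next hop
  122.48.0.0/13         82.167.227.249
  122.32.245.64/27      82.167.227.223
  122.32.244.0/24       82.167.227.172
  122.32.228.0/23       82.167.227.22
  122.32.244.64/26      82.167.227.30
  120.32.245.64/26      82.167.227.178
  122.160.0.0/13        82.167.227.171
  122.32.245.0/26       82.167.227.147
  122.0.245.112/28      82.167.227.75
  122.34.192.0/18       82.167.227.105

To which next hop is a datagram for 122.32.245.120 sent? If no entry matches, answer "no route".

No entry's prefix contains 122.32.245.120; there is no default route.

no route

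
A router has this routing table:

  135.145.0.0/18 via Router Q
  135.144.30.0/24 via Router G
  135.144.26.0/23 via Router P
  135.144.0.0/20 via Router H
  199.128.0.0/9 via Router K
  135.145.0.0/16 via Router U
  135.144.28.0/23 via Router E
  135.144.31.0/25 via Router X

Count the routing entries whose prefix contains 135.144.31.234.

0

No listed prefix contains 135.144.31.234.
Total matching entries: 0.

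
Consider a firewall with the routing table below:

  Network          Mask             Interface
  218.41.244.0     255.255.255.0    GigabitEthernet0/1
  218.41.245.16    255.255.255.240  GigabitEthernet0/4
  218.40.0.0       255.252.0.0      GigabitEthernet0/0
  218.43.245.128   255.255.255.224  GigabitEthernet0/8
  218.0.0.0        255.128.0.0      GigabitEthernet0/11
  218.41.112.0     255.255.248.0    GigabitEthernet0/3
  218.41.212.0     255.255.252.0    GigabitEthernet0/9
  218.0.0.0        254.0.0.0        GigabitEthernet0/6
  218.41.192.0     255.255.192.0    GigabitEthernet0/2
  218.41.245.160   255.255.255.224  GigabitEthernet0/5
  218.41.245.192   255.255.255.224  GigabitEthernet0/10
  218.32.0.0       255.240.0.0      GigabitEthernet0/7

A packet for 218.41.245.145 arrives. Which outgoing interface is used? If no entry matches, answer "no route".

Routes whose prefix contains 218.41.245.145:
  218.0.0.0/7 (218.0.0.0 - 219.255.255.255) -> GigabitEthernet0/6
  218.0.0.0/9 (218.0.0.0 - 218.127.255.255) -> GigabitEthernet0/11
  218.32.0.0/12 (218.32.0.0 - 218.47.255.255) -> GigabitEthernet0/7
  218.40.0.0/14 (218.40.0.0 - 218.43.255.255) -> GigabitEthernet0/0
  218.41.192.0/18 (218.41.192.0 - 218.41.255.255) -> GigabitEthernet0/2
More-specific entries that do NOT match:
  218.41.245.16/28 (218.41.245.16 - 218.41.245.31) does not contain 218.41.245.145
  218.43.245.128/27 (218.43.245.128 - 218.43.245.159) does not contain 218.41.245.145
  218.41.245.160/27 (218.41.245.160 - 218.41.245.191) does not contain 218.41.245.145
  218.41.245.192/27 (218.41.245.192 - 218.41.245.223) does not contain 218.41.245.145
  218.41.244.0/24 (218.41.244.0 - 218.41.244.255) does not contain 218.41.245.145
  218.41.212.0/22 (218.41.212.0 - 218.41.215.255) does not contain 218.41.245.145
  218.41.112.0/21 (218.41.112.0 - 218.41.119.255) does not contain 218.41.245.145
Longest matching prefix is /18 -> interface GigabitEthernet0/2.

GigabitEthernet0/2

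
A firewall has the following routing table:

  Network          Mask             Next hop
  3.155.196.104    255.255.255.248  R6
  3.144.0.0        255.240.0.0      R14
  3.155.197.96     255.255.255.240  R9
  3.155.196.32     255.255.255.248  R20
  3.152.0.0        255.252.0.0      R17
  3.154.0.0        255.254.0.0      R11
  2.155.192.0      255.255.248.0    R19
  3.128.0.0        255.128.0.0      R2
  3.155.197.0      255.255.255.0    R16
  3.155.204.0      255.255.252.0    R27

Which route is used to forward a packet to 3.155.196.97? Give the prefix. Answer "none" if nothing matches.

Entries matching 3.155.196.97:
  3.128.0.0/9 (3.128.0.0 - 3.255.255.255)
  3.144.0.0/12 (3.144.0.0 - 3.159.255.255)
  3.152.0.0/14 (3.152.0.0 - 3.155.255.255)
  3.154.0.0/15 (3.154.0.0 - 3.155.255.255)
Most specific is 3.154.0.0/15.

3.154.0.0/15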